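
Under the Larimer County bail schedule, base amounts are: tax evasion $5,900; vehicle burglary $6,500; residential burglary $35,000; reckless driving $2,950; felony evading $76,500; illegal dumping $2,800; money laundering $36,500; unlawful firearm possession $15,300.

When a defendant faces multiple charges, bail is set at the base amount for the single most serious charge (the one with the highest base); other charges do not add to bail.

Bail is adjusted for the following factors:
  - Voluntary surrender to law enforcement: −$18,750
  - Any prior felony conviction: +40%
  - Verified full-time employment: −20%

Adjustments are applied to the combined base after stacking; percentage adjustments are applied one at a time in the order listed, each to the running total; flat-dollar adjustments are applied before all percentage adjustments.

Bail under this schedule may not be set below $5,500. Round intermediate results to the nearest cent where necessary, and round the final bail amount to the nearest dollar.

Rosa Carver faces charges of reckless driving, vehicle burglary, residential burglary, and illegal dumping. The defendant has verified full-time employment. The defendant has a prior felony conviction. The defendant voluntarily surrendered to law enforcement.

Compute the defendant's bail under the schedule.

$18,200

Base amounts from the schedule: reckless driving $2,950; vehicle burglary $6,500; residential burglary $35,000; illegal dumping $2,800.
Stacking rule: use the highest base only. Highest is residential burglary at $35,000. Combined base = $35,000.
Voluntary surrender to law enforcement (−$18,750 flat): $35,000 − $18,750 = $16,250.
Any prior felony conviction (+40%): $16,250 × 1.4 = $22,750.
Verified full-time employment (−20%): $22,750 × 0.8 = $18,200.
$18,200 is at or above the $5,500 minimum.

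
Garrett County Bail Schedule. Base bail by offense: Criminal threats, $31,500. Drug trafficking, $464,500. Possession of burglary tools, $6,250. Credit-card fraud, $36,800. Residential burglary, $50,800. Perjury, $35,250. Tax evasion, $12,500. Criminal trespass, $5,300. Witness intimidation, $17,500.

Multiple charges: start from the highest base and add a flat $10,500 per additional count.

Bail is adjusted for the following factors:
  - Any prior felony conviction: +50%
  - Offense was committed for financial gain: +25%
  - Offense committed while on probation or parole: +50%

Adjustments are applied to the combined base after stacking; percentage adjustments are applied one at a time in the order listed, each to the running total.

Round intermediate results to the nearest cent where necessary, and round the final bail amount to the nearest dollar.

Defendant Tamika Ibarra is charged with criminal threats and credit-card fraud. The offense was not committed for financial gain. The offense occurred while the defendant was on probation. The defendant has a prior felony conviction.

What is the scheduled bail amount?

Base amounts from the schedule: criminal threats $31,500; credit-card fraud $36,800.
Stacking rule: highest base plus $10,500 per additional charge. Highest is credit-card fraud at $36,800; 1 additional charge → +$10,500. Combined base = $47,300.
Any prior felony conviction (+50%): $47,300 × 1.5 = $70,950.
Offense committed while on probation or parole (+50%): $70,950 × 1.5 = $106,425.

$106,425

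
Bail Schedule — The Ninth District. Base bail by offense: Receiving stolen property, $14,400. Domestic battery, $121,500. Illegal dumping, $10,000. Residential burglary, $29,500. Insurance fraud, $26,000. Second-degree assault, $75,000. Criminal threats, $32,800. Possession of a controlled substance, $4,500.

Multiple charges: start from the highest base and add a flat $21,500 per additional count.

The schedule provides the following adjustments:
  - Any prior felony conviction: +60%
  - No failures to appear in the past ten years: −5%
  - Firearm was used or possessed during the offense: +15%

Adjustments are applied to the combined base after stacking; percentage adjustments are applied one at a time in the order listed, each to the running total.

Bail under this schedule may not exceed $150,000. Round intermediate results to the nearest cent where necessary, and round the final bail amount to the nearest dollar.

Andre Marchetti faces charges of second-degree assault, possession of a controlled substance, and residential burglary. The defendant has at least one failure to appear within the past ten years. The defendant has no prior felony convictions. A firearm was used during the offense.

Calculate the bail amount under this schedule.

$135,700

Base amounts from the schedule: second-degree assault $75,000; possession of a controlled substance $4,500; residential burglary $29,500.
Stacking rule: highest base plus $21,500 per additional charge. Highest is second-degree assault at $75,000; 2 additional charges → +$43,000. Combined base = $118,000.
Firearm was used or possessed during the offense (+15%): $118,000 × 1.15 = $135,700.
$135,700 is within the $150,000 maximum.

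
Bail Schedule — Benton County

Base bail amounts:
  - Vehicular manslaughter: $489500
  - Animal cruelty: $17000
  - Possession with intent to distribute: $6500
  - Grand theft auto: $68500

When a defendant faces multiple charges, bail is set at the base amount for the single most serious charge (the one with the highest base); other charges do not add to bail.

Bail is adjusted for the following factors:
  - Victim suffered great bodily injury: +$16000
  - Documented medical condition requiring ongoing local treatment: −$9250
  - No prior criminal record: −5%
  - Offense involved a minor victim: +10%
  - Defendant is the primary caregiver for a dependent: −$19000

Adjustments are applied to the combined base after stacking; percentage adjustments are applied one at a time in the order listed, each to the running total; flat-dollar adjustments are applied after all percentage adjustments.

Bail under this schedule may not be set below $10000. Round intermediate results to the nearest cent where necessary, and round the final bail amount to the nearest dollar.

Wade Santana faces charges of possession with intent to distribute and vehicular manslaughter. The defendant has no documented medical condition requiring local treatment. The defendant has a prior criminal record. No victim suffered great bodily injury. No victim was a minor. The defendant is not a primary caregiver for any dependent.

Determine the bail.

$489500

Base amounts from the schedule: possession with intent to distribute $6500; vehicular manslaughter $489500.
Stacking rule: use the highest base only. Highest is vehicular manslaughter at $489500. Combined base = $489500.
No adjustment factors apply to this defendant.
$489500 is at or above the $10000 minimum.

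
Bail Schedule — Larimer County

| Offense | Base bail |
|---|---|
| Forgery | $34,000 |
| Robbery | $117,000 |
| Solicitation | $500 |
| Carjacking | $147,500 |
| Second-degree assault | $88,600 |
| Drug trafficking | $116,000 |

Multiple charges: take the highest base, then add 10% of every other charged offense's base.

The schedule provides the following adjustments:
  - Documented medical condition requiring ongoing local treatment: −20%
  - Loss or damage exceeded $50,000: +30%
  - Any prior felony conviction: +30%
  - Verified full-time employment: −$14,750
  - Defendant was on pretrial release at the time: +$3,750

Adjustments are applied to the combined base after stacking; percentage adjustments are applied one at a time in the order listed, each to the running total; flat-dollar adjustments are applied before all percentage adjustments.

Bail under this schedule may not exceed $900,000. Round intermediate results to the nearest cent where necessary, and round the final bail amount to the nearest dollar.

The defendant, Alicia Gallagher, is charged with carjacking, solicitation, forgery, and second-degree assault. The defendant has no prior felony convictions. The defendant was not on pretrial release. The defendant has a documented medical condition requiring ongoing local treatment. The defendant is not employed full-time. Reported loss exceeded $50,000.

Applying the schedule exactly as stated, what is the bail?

$166,202

Base amounts from the schedule: carjacking $147,500; solicitation $500; forgery $34,000; second-degree assault $88,600.
Stacking rule: highest base plus 10% of each additional charge. Highest is carjacking at $147,500. Additional: $500 × 10% = $50; $34,000 × 10% = $3,400; $88,600 × 10% = $8,860. Combined base = $147,500 + $12,310 = $159,810.
Documented medical condition requiring ongoing local treatment (−20%): $159,810 × 0.8 = $127,848.
Loss or damage exceeded $50,000 (+30%): $127,848 × 1.3 = $166,202.40.
$166,202.40 is within the $900,000 maximum.
Rounded to the nearest dollar: $166,202.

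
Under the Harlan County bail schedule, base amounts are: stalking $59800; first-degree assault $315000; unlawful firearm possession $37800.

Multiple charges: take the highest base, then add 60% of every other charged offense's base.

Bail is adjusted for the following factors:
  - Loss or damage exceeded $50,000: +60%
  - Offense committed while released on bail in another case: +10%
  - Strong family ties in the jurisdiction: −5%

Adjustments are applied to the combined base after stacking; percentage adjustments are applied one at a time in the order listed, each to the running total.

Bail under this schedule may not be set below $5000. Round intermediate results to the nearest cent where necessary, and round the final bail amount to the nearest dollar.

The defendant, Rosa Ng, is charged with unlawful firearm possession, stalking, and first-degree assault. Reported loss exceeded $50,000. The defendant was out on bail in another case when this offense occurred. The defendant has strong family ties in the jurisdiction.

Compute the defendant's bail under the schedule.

$624592

Base amounts from the schedule: unlawful firearm possession $37800; stalking $59800; first-degree assault $315000.
Stacking rule: highest base plus 60% of each additional charge. Highest is first-degree assault at $315000. Additional: $37800 × 60% = $22680; $59800 × 60% = $35880. Combined base = $315000 + $58560 = $373560.
Loss or damage exceeded $50,000 (+60%): $373560 × 1.6 = $597696.
Offense committed while released on bail in another case (+10%): $597696 × 1.1 = $657465.60.
Strong family ties in the jurisdiction (−5%): $657465.60 × 0.95 = $624592.32.
$624592.32 is at or above the $5000 minimum.
Rounded to the nearest dollar: $624592.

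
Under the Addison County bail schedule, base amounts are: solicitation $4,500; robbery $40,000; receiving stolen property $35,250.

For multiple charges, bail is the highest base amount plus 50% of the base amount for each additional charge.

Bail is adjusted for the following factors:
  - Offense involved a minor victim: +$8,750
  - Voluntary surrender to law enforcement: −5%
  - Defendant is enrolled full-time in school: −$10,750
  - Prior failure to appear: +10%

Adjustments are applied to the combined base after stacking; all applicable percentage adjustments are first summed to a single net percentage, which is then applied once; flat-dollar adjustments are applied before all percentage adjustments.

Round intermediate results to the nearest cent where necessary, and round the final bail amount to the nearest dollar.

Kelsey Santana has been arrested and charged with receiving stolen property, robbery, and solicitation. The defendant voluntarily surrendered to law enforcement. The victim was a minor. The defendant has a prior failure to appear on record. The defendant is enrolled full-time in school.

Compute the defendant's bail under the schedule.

Base amounts from the schedule: receiving stolen property $35,250; robbery $40,000; solicitation $4,500.
Stacking rule: highest base plus 50% of each additional charge. Highest is robbery at $40,000. Additional: $35,250 × 50% = $17,625; $4,500 × 50% = $2,250. Combined base = $40,000 + $19,875 = $59,875.
Offense involved a minor victim (+$8,750 flat): $59,875 + $8,750 = $68,625.
Defendant is enrolled full-time in school (−$10,750 flat): $68,625 − $10,750 = $57,875.
Net percentage adjustment: −5% +10% = +5%. $57,875 × 1.05 = $60,768.75.
Rounded to the nearest dollar: $60,769.

$60,769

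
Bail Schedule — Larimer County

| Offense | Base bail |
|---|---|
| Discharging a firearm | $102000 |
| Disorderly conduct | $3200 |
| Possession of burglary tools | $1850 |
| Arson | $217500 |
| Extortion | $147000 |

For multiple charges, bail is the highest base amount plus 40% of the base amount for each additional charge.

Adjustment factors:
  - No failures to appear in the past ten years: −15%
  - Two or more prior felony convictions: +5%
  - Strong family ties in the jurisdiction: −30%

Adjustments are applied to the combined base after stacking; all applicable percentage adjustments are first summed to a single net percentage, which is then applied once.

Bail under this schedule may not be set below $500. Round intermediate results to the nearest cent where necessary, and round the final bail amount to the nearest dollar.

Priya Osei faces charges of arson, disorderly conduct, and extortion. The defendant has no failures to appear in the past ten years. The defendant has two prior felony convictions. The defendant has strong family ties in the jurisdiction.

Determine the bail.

Base amounts from the schedule: arson $217500; disorderly conduct $3200; extortion $147000.
Stacking rule: highest base plus 40% of each additional charge. Highest is arson at $217500. Additional: $3200 × 40% = $1280; $147000 × 40% = $58800. Combined base = $217500 + $60080 = $277580.
Net percentage adjustment: −15% +5% −30% = −40%. $277580 × 0.6 = $166548.
$166548 is at or above the $500 minimum.

$166548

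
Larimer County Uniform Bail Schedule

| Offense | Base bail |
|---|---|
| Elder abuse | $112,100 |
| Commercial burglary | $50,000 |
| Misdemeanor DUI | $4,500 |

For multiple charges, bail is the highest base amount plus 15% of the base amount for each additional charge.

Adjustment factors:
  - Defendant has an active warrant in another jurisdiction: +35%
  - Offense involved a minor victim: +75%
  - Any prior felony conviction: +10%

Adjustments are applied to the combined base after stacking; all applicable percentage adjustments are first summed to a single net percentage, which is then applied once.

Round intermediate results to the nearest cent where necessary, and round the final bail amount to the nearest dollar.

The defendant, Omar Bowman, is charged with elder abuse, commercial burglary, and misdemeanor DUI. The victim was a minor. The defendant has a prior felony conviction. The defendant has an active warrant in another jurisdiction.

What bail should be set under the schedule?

Base amounts from the schedule: elder abuse $112,100; commercial burglary $50,000; misdemeanor DUI $4,500.
Stacking rule: highest base plus 15% of each additional charge. Highest is elder abuse at $112,100. Additional: $50,000 × 15% = $7,500; $4,500 × 15% = $675. Combined base = $112,100 + $8,175 = $120,275.
Net percentage adjustment: +35% +75% +10% = +120%. $120,275 × 2.2 = $264,605.

$264,605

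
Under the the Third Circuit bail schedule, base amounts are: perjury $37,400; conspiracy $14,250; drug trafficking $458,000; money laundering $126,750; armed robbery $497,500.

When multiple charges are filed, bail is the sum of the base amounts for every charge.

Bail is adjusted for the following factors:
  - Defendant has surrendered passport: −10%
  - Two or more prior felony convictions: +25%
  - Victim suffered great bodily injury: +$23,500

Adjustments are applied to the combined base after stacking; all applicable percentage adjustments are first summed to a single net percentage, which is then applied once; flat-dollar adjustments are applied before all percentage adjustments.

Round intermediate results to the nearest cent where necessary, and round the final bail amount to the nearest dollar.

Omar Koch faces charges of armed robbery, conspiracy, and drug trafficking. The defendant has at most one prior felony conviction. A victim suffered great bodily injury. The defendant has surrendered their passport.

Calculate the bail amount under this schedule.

$893,925

Base amounts from the schedule: armed robbery $497,500; conspiracy $14,250; drug trafficking $458,000.
Stacking rule: sum of all bases. $497,500 + $14,250 + $458,000 = $969,750.
Victim suffered great bodily injury (+$23,500 flat): $969,750 + $23,500 = $993,250.
Defendant has surrendered passport (−10%): $993,250 × 0.9 = $893,925.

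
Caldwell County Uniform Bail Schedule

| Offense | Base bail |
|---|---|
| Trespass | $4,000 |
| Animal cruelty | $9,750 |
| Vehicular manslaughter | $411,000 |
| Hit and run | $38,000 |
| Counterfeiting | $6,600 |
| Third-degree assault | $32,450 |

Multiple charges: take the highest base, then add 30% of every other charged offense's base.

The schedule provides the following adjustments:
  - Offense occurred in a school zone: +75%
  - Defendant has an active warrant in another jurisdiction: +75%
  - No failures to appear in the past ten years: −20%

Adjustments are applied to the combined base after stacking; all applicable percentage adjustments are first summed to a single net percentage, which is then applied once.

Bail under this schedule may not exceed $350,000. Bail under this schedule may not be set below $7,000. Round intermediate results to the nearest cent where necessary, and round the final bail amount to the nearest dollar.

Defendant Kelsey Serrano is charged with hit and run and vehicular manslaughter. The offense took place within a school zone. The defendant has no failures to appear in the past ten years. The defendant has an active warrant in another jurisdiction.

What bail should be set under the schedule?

$350,000

Base amounts from the schedule: hit and run $38,000; vehicular manslaughter $411,000.
Stacking rule: highest base plus 30% of each additional charge. Highest is vehicular manslaughter at $411,000. Additional: $38,000 × 30% = $11,400. Combined base = $411,000 + $11,400 = $422,400.
Net percentage adjustment: +75% +75% −20% = +130%. $422,400 × 2.3 = $971,520.
Result $971,520 exceeds the maximum of $350,000; bail is capped at $350,000.
$350,000 is at or above the $7,000 minimum.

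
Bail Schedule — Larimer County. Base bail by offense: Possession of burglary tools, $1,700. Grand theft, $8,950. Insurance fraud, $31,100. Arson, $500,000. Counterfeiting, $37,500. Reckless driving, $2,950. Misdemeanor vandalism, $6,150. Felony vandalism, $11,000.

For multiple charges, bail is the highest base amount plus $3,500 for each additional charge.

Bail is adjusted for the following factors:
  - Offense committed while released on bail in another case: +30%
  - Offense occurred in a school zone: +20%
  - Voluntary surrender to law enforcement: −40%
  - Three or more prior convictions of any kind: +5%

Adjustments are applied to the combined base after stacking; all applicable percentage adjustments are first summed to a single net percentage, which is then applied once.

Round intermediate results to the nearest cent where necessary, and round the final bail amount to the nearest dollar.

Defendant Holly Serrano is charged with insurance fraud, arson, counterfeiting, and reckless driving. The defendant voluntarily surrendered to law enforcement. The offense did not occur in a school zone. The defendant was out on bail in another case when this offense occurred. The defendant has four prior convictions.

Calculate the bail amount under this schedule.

Base amounts from the schedule: insurance fraud $31,100; arson $500,000; counterfeiting $37,500; reckless driving $2,950.
Stacking rule: highest base plus $3,500 per additional charge. Highest is arson at $500,000; 3 additional charges → +$10,500. Combined base = $510,500.
Net percentage adjustment: +30% −40% +5% = −5%. $510,500 × 0.95 = $484,975.

$484,975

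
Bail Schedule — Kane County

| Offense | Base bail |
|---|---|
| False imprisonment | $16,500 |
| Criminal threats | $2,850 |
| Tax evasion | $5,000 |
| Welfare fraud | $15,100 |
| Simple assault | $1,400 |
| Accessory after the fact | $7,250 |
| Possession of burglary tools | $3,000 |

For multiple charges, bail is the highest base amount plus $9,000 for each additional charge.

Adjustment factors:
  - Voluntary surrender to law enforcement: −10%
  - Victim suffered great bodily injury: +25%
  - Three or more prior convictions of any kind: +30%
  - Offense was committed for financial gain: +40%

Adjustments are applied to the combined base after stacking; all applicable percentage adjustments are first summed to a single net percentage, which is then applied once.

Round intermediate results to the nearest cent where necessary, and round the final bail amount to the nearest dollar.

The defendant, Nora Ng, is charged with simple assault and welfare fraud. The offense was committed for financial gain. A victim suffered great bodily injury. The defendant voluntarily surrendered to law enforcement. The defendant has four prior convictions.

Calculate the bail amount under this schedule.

$44,585

Base amounts from the schedule: simple assault $1,400; welfare fraud $15,100.
Stacking rule: highest base plus $9,000 per additional charge. Highest is welfare fraud at $15,100; 1 additional charge → +$9,000. Combined base = $24,100.
Net percentage adjustment: −10% +25% +30% +40% = +85%. $24,100 × 1.85 = $44,585.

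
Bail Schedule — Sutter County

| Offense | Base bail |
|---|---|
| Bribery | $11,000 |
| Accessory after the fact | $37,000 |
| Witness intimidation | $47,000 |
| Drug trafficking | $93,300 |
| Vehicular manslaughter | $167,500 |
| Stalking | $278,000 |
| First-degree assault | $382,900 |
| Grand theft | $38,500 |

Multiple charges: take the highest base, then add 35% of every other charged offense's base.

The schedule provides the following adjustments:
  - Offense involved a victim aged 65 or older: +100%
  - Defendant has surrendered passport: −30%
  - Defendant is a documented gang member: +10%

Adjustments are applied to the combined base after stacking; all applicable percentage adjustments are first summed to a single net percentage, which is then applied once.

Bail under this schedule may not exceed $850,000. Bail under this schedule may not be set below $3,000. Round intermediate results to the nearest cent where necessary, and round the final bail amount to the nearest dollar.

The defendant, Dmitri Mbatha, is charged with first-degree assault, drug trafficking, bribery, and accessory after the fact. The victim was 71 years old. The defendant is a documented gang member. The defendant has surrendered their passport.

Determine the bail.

$778,239

Base amounts from the schedule: first-degree assault $382,900; drug trafficking $93,300; bribery $11,000; accessory after the fact $37,000.
Stacking rule: highest base plus 35% of each additional charge. Highest is first-degree assault at $382,900. Additional: $93,300 × 35% = $32,655; $11,000 × 35% = $3,850; $37,000 × 35% = $12,950. Combined base = $382,900 + $49,455 = $432,355.
Net percentage adjustment: +100% −30% +10% = +80%. $432,355 × 1.8 = $778,239.
$778,239 is within the $850,000 maximum.
$778,239 is at or above the $3,000 minimum.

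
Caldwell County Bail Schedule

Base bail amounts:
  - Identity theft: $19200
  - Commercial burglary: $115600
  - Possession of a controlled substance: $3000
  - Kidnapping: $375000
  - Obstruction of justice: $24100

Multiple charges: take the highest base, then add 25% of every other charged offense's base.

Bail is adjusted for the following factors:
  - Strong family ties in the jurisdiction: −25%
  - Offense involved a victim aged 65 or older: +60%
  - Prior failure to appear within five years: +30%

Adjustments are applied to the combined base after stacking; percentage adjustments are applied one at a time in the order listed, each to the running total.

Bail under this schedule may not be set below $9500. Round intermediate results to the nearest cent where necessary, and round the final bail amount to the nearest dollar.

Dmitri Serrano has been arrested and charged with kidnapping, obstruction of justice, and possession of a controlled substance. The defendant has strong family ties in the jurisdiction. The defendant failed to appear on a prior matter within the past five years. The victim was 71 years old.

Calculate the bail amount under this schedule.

Base amounts from the schedule: kidnapping $375000; obstruction of justice $24100; possession of a controlled substance $3000.
Stacking rule: highest base plus 25% of each additional charge. Highest is kidnapping at $375000. Additional: $24100 × 25% = $6025; $3000 × 25% = $750. Combined base = $375000 + $6775 = $381775.
Strong family ties in the jurisdiction (−25%): $381775 × 0.75 = $286331.25.
Offense involved a victim aged 65 or older (+60%): $286331.25 × 1.6 = $458130.
Prior failure to appear within five years (+30%): $458130 × 1.3 = $595569.
$595569 is at or above the $9500 minimum.

$595569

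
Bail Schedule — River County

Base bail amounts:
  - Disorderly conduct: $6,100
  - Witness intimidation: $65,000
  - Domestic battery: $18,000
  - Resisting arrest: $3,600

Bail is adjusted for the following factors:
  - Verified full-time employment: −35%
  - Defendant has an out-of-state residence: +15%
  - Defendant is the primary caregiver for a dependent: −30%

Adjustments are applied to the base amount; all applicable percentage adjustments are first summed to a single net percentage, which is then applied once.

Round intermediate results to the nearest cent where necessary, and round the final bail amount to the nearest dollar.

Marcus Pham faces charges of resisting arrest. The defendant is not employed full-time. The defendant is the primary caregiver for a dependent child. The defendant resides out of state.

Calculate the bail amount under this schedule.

Base amounts from the schedule: resisting arrest $3,600.
Single charge. Combined base = $3,600.
Net percentage adjustment: +15% −30% = −15%. $3,600 × 0.85 = $3,060.

$3,060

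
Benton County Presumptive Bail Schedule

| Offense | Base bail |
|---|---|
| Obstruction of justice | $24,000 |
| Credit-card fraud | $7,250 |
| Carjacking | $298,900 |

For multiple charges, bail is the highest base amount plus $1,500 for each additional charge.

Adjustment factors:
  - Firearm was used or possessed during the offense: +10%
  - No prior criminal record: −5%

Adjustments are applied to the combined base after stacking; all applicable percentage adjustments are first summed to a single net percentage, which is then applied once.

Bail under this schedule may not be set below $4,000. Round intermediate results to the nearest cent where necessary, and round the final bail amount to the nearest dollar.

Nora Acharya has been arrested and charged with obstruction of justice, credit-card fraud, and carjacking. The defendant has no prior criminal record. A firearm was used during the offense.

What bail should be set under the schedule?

Base amounts from the schedule: obstruction of justice $24,000; credit-card fraud $7,250; carjacking $298,900.
Stacking rule: highest base plus $1,500 per additional charge. Highest is carjacking at $298,900; 2 additional charges → +$3,000. Combined base = $301,900.
Net percentage adjustment: +10% −5% = +5%. $301,900 × 1.05 = $316,995.
$316,995 is at or above the $4,000 minimum.

$316,995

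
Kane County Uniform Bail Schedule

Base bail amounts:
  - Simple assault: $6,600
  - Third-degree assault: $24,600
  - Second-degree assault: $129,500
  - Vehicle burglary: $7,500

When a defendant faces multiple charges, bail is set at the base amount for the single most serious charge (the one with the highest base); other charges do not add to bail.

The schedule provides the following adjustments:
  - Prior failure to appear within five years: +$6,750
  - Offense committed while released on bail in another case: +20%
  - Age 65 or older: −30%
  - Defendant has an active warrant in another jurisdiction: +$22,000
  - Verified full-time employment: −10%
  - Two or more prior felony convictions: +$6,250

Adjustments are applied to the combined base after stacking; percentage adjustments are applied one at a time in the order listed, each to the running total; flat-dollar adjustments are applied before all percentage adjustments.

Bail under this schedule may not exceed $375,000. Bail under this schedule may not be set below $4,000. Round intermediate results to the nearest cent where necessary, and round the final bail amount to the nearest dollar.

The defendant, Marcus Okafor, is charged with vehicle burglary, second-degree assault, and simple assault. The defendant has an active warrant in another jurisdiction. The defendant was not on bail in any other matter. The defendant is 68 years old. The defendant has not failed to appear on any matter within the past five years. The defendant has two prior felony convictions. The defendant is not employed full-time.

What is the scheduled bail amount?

$110,425

Base amounts from the schedule: vehicle burglary $7,500; second-degree assault $129,500; simple assault $6,600.
Stacking rule: use the highest base only. Highest is second-degree assault at $129,500. Combined base = $129,500.
Defendant has an active warrant in another jurisdiction (+$22,000 flat): $129,500 + $22,000 = $151,500.
Two or more prior felony convictions (+$6,250 flat): $151,500 + $6,250 = $157,750.
Age 65 or older (−30%): $157,750 × 0.7 = $110,425.
$110,425 is within the $375,000 maximum.
$110,425 is at or above the $4,000 minimum.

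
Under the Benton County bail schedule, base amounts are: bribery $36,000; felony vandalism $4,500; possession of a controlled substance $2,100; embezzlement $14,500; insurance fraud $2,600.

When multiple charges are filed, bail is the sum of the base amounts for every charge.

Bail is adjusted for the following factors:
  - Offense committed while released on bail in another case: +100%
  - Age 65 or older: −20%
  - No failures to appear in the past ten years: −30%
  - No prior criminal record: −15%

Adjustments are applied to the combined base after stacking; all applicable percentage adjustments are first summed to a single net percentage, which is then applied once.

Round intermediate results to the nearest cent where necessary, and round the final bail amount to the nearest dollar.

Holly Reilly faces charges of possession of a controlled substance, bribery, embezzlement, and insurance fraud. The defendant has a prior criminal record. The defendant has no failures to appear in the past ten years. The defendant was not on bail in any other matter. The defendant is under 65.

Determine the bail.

Base amounts from the schedule: possession of a controlled substance $2,100; bribery $36,000; embezzlement $14,500; insurance fraud $2,600.
Stacking rule: sum of all bases. $2,100 + $36,000 + $14,500 + $2,600 = $55,200.
No failures to appear in the past ten years (−30%): $55,200 × 0.7 = $38,640.

$38,640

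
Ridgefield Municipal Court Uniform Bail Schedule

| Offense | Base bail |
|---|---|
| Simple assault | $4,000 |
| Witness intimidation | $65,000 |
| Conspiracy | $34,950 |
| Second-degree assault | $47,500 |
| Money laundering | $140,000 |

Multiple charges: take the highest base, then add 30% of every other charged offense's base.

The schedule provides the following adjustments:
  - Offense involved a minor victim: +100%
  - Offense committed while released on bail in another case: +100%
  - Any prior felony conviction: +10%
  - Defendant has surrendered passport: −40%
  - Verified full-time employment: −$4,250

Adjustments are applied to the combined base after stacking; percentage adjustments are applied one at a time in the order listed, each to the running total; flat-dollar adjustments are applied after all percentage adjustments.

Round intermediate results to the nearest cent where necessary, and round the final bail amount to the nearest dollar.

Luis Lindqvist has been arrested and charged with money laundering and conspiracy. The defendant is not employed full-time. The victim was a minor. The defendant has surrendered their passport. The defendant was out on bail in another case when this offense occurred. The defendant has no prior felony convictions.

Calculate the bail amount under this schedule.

Base amounts from the schedule: money laundering $140,000; conspiracy $34,950.
Stacking rule: highest base plus 30% of each additional charge. Highest is money laundering at $140,000. Additional: $34,950 × 30% = $10,485. Combined base = $140,000 + $10,485 = $150,485.
Offense involved a minor victim (+100%): $150,485 × 2 = $300,970.
Offense committed while released on bail in another case (+100%): $300,970 × 2 = $601,940.
Defendant has surrendered passport (−40%): $601,940 × 0.6 = $361,164.

$361,164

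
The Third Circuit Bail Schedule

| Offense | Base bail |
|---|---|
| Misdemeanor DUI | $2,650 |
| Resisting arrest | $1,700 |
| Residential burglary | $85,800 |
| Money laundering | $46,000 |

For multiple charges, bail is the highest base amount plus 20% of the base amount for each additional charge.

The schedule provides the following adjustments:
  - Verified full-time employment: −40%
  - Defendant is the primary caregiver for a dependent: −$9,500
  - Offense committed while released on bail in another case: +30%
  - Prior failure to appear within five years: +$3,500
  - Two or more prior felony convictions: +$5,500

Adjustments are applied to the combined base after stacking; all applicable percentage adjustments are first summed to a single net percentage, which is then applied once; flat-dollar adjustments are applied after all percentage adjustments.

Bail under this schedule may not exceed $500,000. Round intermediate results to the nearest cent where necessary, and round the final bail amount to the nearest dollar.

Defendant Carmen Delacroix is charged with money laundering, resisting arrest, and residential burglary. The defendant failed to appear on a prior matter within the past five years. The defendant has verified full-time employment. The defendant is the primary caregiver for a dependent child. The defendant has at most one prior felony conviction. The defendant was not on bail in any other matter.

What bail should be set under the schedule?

Base amounts from the schedule: money laundering $46,000; resisting arrest $1,700; residential burglary $85,800.
Stacking rule: highest base plus 20% of each additional charge. Highest is residential burglary at $85,800. Additional: $46,000 × 20% = $9,200; $1,700 × 20% = $340. Combined base = $85,800 + $9,540 = $95,340.
Verified full-time employment (−40%): $95,340 × 0.6 = $57,204.
Defendant is the primary caregiver for a dependent (−$9,500 flat): $57,204 − $9,500 = $47,704.
Prior failure to appear within five years (+$3,500 flat): $47,704 + $3,500 = $51,204.
$51,204 is within the $500,000 maximum.

$51,204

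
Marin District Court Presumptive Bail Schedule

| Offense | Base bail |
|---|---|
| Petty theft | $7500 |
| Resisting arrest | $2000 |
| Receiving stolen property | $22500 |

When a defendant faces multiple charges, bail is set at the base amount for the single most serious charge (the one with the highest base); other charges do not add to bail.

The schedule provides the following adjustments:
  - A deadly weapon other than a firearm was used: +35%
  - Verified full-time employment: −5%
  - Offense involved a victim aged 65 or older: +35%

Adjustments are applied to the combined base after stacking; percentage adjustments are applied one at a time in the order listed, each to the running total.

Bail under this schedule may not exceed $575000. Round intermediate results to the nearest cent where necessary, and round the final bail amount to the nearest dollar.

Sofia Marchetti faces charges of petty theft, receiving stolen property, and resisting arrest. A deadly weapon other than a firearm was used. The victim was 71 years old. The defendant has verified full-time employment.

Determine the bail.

$38956

Base amounts from the schedule: petty theft $7500; receiving stolen property $22500; resisting arrest $2000.
Stacking rule: use the highest base only. Highest is receiving stolen property at $22500. Combined base = $22500.
A deadly weapon other than a firearm was used (+35%): $22500 × 1.35 = $30375.
Verified full-time employment (−5%): $30375 × 0.95 = $28856.25.
Offense involved a victim aged 65 or older (+35%): $28856.25 × 1.35 = $38955.94.
$38955.94 is within the $575000 maximum.
Rounded to the nearest dollar: $38956.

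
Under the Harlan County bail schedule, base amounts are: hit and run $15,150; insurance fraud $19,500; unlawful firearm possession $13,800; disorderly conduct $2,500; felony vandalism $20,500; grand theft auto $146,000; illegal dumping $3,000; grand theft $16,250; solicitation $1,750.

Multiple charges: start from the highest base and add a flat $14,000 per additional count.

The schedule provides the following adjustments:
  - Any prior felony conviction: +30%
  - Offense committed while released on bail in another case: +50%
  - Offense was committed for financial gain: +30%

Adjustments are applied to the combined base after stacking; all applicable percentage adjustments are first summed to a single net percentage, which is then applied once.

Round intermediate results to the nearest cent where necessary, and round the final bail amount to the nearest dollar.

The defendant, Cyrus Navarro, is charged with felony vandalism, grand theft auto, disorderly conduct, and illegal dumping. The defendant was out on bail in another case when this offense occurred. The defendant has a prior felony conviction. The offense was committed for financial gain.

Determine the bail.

$394,800

Base amounts from the schedule: felony vandalism $20,500; grand theft auto $146,000; disorderly conduct $2,500; illegal dumping $3,000.
Stacking rule: highest base plus $14,000 per additional charge. Highest is grand theft auto at $146,000; 3 additional charges → +$42,000. Combined base = $188,000.
Net percentage adjustment: +30% +50% +30% = +110%. $188,000 × 2.1 = $394,800.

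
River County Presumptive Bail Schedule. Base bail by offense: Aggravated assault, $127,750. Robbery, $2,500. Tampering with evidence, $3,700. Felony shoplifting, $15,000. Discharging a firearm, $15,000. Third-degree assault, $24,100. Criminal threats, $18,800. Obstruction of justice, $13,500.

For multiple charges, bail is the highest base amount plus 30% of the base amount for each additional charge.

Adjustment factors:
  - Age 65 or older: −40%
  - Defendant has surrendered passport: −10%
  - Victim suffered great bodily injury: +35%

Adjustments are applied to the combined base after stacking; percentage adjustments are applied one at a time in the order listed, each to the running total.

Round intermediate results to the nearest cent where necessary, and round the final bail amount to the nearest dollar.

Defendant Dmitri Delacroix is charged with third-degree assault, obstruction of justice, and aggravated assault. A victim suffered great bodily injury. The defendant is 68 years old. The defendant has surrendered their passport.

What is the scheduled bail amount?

Base amounts from the schedule: third-degree assault $24,100; obstruction of justice $13,500; aggravated assault $127,750.
Stacking rule: highest base plus 30% of each additional charge. Highest is aggravated assault at $127,750. Additional: $24,100 × 30% = $7,230; $13,500 × 30% = $4,050. Combined base = $127,750 + $11,280 = $139,030.
Age 65 or older (−40%): $139,030 × 0.6 = $83,418.
Defendant has surrendered passport (−10%): $83,418 × 0.9 = $75,076.20.
Victim suffered great bodily injury (+35%): $75,076.20 × 1.35 = $101,352.87.
Rounded to the nearest dollar: $101,353.

$101,353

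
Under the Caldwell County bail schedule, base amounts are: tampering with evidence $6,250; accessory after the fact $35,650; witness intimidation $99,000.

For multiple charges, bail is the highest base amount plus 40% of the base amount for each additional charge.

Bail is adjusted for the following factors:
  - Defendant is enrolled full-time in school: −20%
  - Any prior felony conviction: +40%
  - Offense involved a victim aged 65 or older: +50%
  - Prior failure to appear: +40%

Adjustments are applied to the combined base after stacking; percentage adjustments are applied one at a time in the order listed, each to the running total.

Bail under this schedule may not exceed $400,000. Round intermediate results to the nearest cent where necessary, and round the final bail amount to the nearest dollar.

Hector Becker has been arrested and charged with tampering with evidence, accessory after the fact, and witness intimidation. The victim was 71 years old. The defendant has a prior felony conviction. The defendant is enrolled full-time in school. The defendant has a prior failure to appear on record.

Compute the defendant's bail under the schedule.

Base amounts from the schedule: tampering with evidence $6,250; accessory after the fact $35,650; witness intimidation $99,000.
Stacking rule: highest base plus 40% of each additional charge. Highest is witness intimidation at $99,000. Additional: $6,250 × 40% = $2,500; $35,650 × 40% = $14,260. Combined base = $99,000 + $16,760 = $115,760.
Defendant is enrolled full-time in school (−20%): $115,760 × 0.8 = $92,608.
Any prior felony conviction (+40%): $92,608 × 1.4 = $129,651.20.
Offense involved a victim aged 65 or older (+50%): $129,651.20 × 1.5 = $194,476.80.
Prior failure to appear (+40%): $194,476.80 × 1.4 = $272,267.52.
$272,267.52 is within the $400,000 maximum.
Rounded to the nearest dollar: $272,268.

$272,268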